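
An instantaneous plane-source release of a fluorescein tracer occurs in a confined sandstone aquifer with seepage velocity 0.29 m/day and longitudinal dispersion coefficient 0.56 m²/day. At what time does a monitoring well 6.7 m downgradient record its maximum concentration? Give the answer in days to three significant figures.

17.4 days

For the 1D instantaneous-source solution, setting ∂C/∂t = 0 at fixed x gives v²t² + 2Dt − x² = 0, so t = (√(D² + v²x²) − D)/v².
√(D² + v²x²) = √(0.56² + 0.29² × 6.7²) = 2.022; v² = 0.0841.
t = (2.022 − 0.56)/0.0841 = 17.4 days (vs. the pure-advection estimate x/v = 23.1 d).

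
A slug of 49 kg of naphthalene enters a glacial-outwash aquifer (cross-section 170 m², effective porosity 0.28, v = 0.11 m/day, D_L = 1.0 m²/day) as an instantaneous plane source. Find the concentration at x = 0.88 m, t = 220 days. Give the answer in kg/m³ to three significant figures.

For an instantaneous plane source, C(x,t) = M/(n_e·A·√(4πDt)) · exp(−(x−vt)²/(4Dt)), with n_e·A the pore (flow) area.
Plume center vt = 0.11 × 220 = 24.2 m, so the well at 0.88 m is 23.32 m upgradient of the peak.
√(4πDt) = 52.58 m, giving peak height M/(n_e·A·√(4πDt)) = 49/(0.28 × 170 × 52.58) = 0.01958 kg/m³.
(x−vt)²/(4Dt) = (-23.32)²/(4 × 1.0 × 220) = 0.6180; exp(−0.6180) = 0.5390.
C = 0.01958 × 0.5390 = 0.0106 kg/m³.

0.0106 kg/m³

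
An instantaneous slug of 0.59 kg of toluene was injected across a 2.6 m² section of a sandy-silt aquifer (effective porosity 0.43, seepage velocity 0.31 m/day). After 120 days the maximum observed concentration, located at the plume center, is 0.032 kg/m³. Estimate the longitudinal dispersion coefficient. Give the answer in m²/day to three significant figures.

0.180 m²/day

At the plume center C_max = M/(n_e·A·√(4πDt)), so D = M²/(4πt·(n_e·A·C_max)²).
n_e·A·C_max = 0.43 × 2.6 × 0.032 = 0.03578 kg/m.
D = 0.59²/(4π × 120 × 0.03578²) = 0.180 m²/day.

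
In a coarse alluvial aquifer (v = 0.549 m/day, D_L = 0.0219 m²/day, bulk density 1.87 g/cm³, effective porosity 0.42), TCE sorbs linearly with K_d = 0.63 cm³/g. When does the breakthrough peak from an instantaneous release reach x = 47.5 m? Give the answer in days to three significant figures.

Retardation factor R = 1 + ρ_b·K_d/n = 1 + 1.87 × 0.63/0.42 = 3.805.
Sorption retards both mechanisms: v_R = v/R = 0.1443 m/day, D_R = D/R = 0.005756 m²/day.
Peak time from v_R²t² + 2D_R t − x² = 0: t = (√(D_R² + v_R²x²) − D_R)/v_R².
√(D_R² + v_R²x²) = √(0.005756² + 0.1443² × 47.5²) = 6.854; v_R² = 0.02082.
t = (6.854 − 0.005756)/0.02082 = 329 days.

329 days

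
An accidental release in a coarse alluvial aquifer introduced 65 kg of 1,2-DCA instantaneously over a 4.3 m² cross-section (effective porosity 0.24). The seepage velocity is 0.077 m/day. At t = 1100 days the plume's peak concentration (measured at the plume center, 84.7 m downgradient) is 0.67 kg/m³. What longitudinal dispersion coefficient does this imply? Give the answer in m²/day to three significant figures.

0.639 m²/day

At the plume center C_max = M/(n_e·A·√(4πDt)), so D = M²/(4πt·(n_e·A·C_max)²).
n_e·A·C_max = 0.24 × 4.3 × 0.67 = 0.6914 kg/m.
D = 65²/(4π × 1100 × 0.6914²) = 0.639 m²/day.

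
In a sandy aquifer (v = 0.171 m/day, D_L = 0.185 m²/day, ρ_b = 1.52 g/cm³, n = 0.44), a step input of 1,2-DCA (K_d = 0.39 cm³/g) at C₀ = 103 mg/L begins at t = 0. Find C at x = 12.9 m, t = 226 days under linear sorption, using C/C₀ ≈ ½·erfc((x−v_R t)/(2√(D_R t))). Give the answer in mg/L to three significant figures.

Retardation factor R = 1 + ρ_b·K_d/n = 1 + 1.52 × 0.39/0.44 = 2.347.
Sorption retards both mechanisms: v_R = v/R = 0.07286 m/day, D_R = D/R = 0.07882 m²/day.
v_R·t = 0.07286 × 226 = 16.46636 m; 2√(D_R t) = 8.441 m; argument = (12.9 − 16.46636)/8.441 = -0.4225.
C = C₀ × ½·erfc(-0.4225) = 103 × 0.7249 = 74.7 mg/L.

74.7 mg/L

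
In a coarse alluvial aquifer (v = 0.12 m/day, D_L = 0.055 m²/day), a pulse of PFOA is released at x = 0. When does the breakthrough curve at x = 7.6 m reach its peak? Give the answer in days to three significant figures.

59.6 days

For the 1D instantaneous-source solution, setting ∂C/∂t = 0 at fixed x gives v²t² + 2Dt − x² = 0, so t = (√(D² + v²x²) − D)/v².
√(D² + v²x²) = √(0.055² + 0.12² × 7.6²) = 0.9137; v² = 0.0144.
t = (0.9137 − 0.055)/0.0144 = 59.6 days (vs. the pure-advection estimate x/v = 63.3 d).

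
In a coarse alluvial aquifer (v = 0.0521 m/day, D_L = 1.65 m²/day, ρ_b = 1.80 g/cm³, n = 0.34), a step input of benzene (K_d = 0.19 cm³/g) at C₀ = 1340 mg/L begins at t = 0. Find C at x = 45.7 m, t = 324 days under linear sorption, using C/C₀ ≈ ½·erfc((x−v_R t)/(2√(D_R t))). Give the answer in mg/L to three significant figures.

71.2 mg/L

Retardation factor R = 1 + ρ_b·K_d/n = 1 + 1.80 × 0.19/0.34 = 2.006.
Sorption retards both mechanisms: v_R = v/R = 0.02597 m/day, D_R = D/R = 0.8225 m²/day.
v_R·t = 0.02597 × 324 = 8.41428 m; 2√(D_R t) = 32.65 m; argument = (45.7 − 8.41428)/32.65 = 1.142.
C = C₀ × ½·erfc(1.142) = 1340 × 0.05315 = 71.2 mg/L.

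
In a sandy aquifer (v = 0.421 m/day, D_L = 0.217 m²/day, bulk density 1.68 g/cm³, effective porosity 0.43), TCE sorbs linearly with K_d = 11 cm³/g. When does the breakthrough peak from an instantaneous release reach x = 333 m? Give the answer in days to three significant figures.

Retardation factor R = 1 + ρ_b·K_d/n = 1 + 1.68 × 11/0.43 = 43.98.
Sorption retards both mechanisms: v_R = v/R = 0.009573 m/day, D_R = D/R = 0.004934 m²/day.
Peak time from v_R²t² + 2D_R t − x² = 0: t = (√(D_R² + v_R²x²) − D_R)/v_R².
√(D_R² + v_R²x²) = √(0.004934² + 0.009573² × 333²) = 3.188; v_R² = 9.164e-05.
t = (3.188 − 0.004934)/9.164e-05 = 34700 days.

34700 days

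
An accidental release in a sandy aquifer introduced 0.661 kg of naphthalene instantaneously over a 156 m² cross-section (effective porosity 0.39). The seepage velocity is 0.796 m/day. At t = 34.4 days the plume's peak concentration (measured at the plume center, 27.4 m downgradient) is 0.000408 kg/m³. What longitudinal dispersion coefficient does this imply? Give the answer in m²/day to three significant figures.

At the plume center C_max = M/(n_e·A·√(4πDt)), so D = M²/(4πt·(n_e·A·C_max)²).
n_e·A·C_max = 0.39 × 156 × 0.000408 = 0.02482 kg/m.
D = 0.661²/(4π × 34.4 × 0.02482²) = 1.64 m²/day.

1.64 m²/day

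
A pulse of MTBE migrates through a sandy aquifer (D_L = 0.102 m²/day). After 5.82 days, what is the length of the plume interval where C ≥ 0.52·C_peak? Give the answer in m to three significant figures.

2.49 m

The plume is Gaussian with σ = √(2Dt) = √(2 × 0.102 × 5.82) = 1.090 m.
C/C_peak = exp(−Δx²/(2σ²)) = 0.52 ⇒ Δx = σ·√(−2 ln 0.52) = 1.090 × 1.144 = 1.247 m.
Width = 2Δx = 2.49 m.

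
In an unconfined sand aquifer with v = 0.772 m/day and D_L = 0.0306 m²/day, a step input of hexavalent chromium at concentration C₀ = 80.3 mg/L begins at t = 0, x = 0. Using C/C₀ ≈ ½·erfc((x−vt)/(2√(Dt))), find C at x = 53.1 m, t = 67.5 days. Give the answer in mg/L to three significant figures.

25.1 mg/L

For a continuous step input, C/C₀ ≈ ½·erfc((x−vt)/(2√(Dt))).
vt = 0.772 × 67.5 = 52.11 m and 2√(Dt) = 2√(0.0306 × 67.5) = 2.874 m.
Argument (x−vt)/(2√(Dt)) = (53.1 − 52.11)/2.874 = 0.3445; ½·erfc(0.3445) = 0.3131.
C = 80.3 × 0.3131 = 25.1 mg/L.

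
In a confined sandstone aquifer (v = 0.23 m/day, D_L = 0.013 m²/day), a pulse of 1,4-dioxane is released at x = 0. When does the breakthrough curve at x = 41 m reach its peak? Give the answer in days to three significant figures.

For the 1D instantaneous-source solution, setting ∂C/∂t = 0 at fixed x gives v²t² + 2Dt − x² = 0, so t = (√(D² + v²x²) − D)/v².
√(D² + v²x²) = √(0.013² + 0.23² × 41²) = 9.430; v² = 0.0529.
t = (9.430 − 0.013)/0.0529 = 178 days (vs. the pure-advection estimate x/v = 178 d).

178 days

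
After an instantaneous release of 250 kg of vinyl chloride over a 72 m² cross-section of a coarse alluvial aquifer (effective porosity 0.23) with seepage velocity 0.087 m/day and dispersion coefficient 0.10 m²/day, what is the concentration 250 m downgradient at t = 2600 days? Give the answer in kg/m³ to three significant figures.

0.153 kg/m³

For an instantaneous plane source, C(x,t) = M/(n_e·A·√(4πDt)) · exp(−(x−vt)²/(4Dt)), with n_e·A the pore (flow) area.
Plume center vt = 0.087 × 2600 = 226.2 m, so the well at 250 m is 23.8 m downgradient of the peak.
√(4πDt) = 57.16 m, giving peak height M/(n_e·A·√(4πDt)) = 250/(0.23 × 72 × 57.16) = 0.2641 kg/m³.
(x−vt)²/(4Dt) = (23.8)²/(4 × 0.10 × 2600) = 0.5447; exp(−0.5447) = 0.5800.
C = 0.2641 × 0.5800 = 0.153 kg/m³.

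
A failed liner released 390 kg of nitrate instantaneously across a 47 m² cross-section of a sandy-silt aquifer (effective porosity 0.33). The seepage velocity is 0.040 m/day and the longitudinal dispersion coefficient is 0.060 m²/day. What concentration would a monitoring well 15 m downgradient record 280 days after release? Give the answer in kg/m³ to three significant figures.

For an instantaneous plane source, C(x,t) = M/(n_e·A·√(4πDt)) · exp(−(x−vt)²/(4Dt)), with n_e·A the pore (flow) area.
Plume center vt = 0.040 × 280 = 11.2 m, so the well at 15 m is 3.8 m downgradient of the peak.
√(4πDt) = 14.53 m, giving peak height M/(n_e·A·√(4πDt)) = 390/(0.33 × 47 × 14.53) = 1.731 kg/m³.
(x−vt)²/(4Dt) = (3.8)²/(4 × 0.060 × 280) = 0.2149; exp(−0.2149) = 0.8066.
C = 1.731 × 0.8066 = 1.40 kg/m³.

1.40 kg/m³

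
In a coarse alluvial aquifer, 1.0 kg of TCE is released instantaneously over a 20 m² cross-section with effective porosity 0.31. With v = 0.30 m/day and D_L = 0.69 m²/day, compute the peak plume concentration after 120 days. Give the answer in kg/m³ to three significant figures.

0.00500 kg/m³

The peak of an instantaneous 1D plume sits at x = vt; there the Gaussian factor is 1 and C_max = M/(n_e·A·√(4πDt)), where n_e·A is the pore area the mass is dissolved in.
√(4πDt) = √(4π × 0.69 × 120) = 32.26 m, so C_max = 1.0/(0.31 × 20 × 32.26) = 0.00500 kg/m³.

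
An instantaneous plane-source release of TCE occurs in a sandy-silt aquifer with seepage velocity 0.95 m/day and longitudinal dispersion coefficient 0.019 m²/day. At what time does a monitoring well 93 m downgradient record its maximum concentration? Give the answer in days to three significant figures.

97.9 days

For the 1D instantaneous-source solution, setting ∂C/∂t = 0 at fixed x gives v²t² + 2Dt − x² = 0, so t = (√(D² + v²x²) − D)/v².
√(D² + v²x²) = √(0.019² + 0.95² × 93²) = 88.35; v² = 0.9025.
t = (88.35 − 0.019)/0.9025 = 97.9 days (vs. the pure-advection estimate x/v = 97.9 d).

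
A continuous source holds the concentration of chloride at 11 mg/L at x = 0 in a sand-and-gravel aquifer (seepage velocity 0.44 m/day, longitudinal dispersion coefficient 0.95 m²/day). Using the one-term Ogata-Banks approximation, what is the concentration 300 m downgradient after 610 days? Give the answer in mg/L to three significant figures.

1.94 mg/L

For a continuous step input, C/C₀ ≈ ½·erfc((x−vt)/(2√(Dt))).
vt = 0.44 × 610 = 268.4 m and 2√(Dt) = 2√(0.95 × 610) = 48.15 m.
Argument (x−vt)/(2√(Dt)) = (300 − 268.4)/48.15 = 0.6563; ½·erfc(0.6563) = 0.1767.
C = 11 × 0.1767 = 1.94 mg/L.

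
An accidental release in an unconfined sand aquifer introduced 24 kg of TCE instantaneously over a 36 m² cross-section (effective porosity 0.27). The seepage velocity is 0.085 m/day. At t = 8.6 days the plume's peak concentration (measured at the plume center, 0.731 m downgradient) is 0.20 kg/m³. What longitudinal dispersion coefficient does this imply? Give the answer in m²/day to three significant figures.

At the plume center C_max = M/(n_e·A·√(4πDt)), so D = M²/(4πt·(n_e·A·C_max)²).
n_e·A·C_max = 0.27 × 36 × 0.20 = 1.944 kg/m.
D = 24²/(4π × 8.6 × 1.944²) = 1.41 m²/day.

1.41 m²/day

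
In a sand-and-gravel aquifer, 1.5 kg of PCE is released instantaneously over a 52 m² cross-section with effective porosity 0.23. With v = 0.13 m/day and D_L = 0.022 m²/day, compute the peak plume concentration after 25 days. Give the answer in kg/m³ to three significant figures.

The peak of an instantaneous 1D plume sits at x = vt; there the Gaussian factor is 1 and C_max = M/(n_e·A·√(4πDt)), where n_e·A is the pore area the mass is dissolved in.
√(4πDt) = √(4π × 0.022 × 25) = 2.629 m, so C_max = 1.5/(0.23 × 52 × 2.629) = 0.0477 kg/m³.

0.0477 kg/m³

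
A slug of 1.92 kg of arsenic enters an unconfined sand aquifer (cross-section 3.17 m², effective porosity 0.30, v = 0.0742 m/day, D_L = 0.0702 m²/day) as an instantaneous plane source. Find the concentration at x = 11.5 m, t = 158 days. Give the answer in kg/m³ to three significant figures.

For an instantaneous plane source, C(x,t) = M/(n_e·A·√(4πDt)) · exp(−(x−vt)²/(4Dt)), with n_e·A the pore (flow) area.
Plume center vt = 0.0742 × 158 = 11.7236 m, so the well at 11.5 m is 0.2236 m upgradient of the peak.
√(4πDt) = 11.81 m, giving peak height M/(n_e·A·√(4πDt)) = 1.92/(0.30 × 3.17 × 11.81) = 0.1710 kg/m³.
(x−vt)²/(4Dt) = (-0.2236)²/(4 × 0.0702 × 158) = 0.001127; exp(−0.001127) = 0.9989.
C = 0.1710 × 0.9989 = 0.171 kg/m³.

0.171 kg/m³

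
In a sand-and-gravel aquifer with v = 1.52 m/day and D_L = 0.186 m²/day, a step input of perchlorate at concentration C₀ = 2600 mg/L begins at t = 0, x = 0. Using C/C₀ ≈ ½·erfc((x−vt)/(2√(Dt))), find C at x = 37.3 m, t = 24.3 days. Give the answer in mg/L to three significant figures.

For a continuous step input, C/C₀ ≈ ½·erfc((x−vt)/(2√(Dt))).
vt = 1.52 × 24.3 = 36.936 m and 2√(Dt) = 2√(0.186 × 24.3) = 4.252 m.
Argument (x−vt)/(2√(Dt)) = (37.3 − 36.936)/4.252 = 0.08561; ½·erfc(0.08561) = 0.4518.
C = 2600 × 0.4518 = 1170 mg/L.

1170 mg/L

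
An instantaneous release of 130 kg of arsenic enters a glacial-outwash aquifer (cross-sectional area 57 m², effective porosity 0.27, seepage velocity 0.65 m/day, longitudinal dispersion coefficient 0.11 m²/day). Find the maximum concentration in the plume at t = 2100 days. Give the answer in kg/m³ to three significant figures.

0.157 kg/m³

The peak of an instantaneous 1D plume sits at x = vt; there the Gaussian factor is 1 and C_max = M/(n_e·A·√(4πDt)), where n_e·A is the pore area the mass is dissolved in.
√(4πDt) = √(4π × 0.11 × 2100) = 53.88 m, so C_max = 130/(0.27 × 57 × 53.88) = 0.157 kg/m³.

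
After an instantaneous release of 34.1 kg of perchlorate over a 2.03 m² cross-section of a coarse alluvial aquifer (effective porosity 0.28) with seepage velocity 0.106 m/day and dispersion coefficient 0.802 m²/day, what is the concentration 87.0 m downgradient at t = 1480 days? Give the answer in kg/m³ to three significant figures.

0.176 kg/m³

For an instantaneous plane source, C(x,t) = M/(n_e·A·√(4πDt)) · exp(−(x−vt)²/(4Dt)), with n_e·A the pore (flow) area.
Plume center vt = 0.106 × 1480 = 156.88 m, so the well at 87.0 m is 69.88 m upgradient of the peak.
√(4πDt) = 122.1 m, giving peak height M/(n_e·A·√(4πDt)) = 34.1/(0.28 × 2.03 × 122.1) = 0.4913 kg/m³.
(x−vt)²/(4Dt) = (-69.88)²/(4 × 0.802 × 1480) = 1.029; exp(−1.029) = 0.3574.
C = 0.4913 × 0.3574 = 0.176 kg/m³.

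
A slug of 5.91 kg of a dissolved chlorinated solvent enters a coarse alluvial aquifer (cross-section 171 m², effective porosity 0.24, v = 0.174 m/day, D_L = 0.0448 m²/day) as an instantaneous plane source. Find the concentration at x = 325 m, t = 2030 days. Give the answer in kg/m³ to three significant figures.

0.000477 kg/m³

For an instantaneous plane source, C(x,t) = M/(n_e·A·√(4πDt)) · exp(−(x−vt)²/(4Dt)), with n_e·A the pore (flow) area.
Plume center vt = 0.174 × 2030 = 353.22 m, so the well at 325 m is 28.22 m upgradient of the peak.
√(4πDt) = 33.81 m, giving peak height M/(n_e·A·√(4πDt)) = 5.91/(0.24 × 171 × 33.81) = 0.004259 kg/m³.
(x−vt)²/(4Dt) = (-28.22)²/(4 × 0.0448 × 2030) = 2.189; exp(−2.189) = 0.1120.
C = 0.004259 × 0.1120 = 0.000477 kg/m³.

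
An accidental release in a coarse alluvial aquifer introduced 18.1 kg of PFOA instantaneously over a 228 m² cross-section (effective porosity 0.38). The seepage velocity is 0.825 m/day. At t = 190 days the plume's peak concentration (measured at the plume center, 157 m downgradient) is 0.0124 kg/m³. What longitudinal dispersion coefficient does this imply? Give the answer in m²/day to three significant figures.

0.119 m²/day

At the plume center C_max = M/(n_e·A·√(4πDt)), so D = M²/(4πt·(n_e·A·C_max)²).
n_e·A·C_max = 0.38 × 228 × 0.0124 = 1.074 kg/m.
D = 18.1²/(4π × 190 × 1.074²) = 0.119 m²/day.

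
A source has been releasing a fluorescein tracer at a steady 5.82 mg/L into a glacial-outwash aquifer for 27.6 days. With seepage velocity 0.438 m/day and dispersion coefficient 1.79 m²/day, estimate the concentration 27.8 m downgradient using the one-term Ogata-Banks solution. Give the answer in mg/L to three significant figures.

For a continuous step input, C/C₀ ≈ ½·erfc((x−vt)/(2√(Dt))).
vt = 0.438 × 27.6 = 12.0888 m and 2√(Dt) = 2√(1.79 × 27.6) = 14.06 m.
Argument (x−vt)/(2√(Dt)) = (27.8 − 12.0888)/14.06 = 1.117; ½·erfc(1.117) = 0.05709.
C = 5.82 × 0.05709 = 0.332 mg/L.

0.332 mg/L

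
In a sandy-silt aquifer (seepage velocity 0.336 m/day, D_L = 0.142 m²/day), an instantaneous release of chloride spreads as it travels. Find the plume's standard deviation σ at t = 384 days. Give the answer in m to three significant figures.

10.4 m

Dispersive spreading gives a Gaussian with σ² = 2Dt; advection only shifts the center.
σ = √(2 × 0.142 × 384) = 10.4 m.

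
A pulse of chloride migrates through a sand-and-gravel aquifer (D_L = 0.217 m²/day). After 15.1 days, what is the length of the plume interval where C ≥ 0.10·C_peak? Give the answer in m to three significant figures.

The plume is Gaussian with σ = √(2Dt) = √(2 × 0.217 × 15.1) = 2.560 m.
C/C_peak = exp(−Δx²/(2σ²)) = 0.10 ⇒ Δx = σ·√(−2 ln 0.10) = 2.560 × 2.146 = 5.494 m.
Width = 2Δx = 11.0 m.

11.0 m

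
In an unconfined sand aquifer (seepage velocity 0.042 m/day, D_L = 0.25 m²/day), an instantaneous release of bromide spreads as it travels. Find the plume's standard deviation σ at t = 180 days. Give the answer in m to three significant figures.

9.49 m

Dispersive spreading gives a Gaussian with σ² = 2Dt; advection only shifts the center.
σ = √(2 × 0.25 × 180) = 9.49 m.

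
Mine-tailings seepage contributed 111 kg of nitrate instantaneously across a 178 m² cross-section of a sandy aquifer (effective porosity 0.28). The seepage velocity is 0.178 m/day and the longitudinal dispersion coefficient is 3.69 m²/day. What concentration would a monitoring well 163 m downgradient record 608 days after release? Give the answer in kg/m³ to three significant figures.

For an instantaneous plane source, C(x,t) = M/(n_e·A·√(4πDt)) · exp(−(x−vt)²/(4Dt)), with n_e·A the pore (flow) area.
Plume center vt = 0.178 × 608 = 108.224 m, so the well at 163 m is 54.776 m downgradient of the peak.
√(4πDt) = 167.9 m, giving peak height M/(n_e·A·√(4πDt)) = 111/(0.28 × 178 × 167.9) = 0.01326 kg/m³.
(x−vt)²/(4Dt) = (54.776)²/(4 × 3.69 × 608) = 0.3343; exp(−0.3343) = 0.7158.
C = 0.01326 × 0.7158 = 0.00949 kg/m³.

0.00949 kg/m³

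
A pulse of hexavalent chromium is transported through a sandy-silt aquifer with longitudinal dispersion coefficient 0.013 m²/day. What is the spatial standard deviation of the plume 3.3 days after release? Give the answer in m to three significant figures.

0.293 m

Dispersive spreading gives a Gaussian with σ² = 2Dt; advection only shifts the center.
σ = √(2 × 0.013 × 3.3) = 0.293 m.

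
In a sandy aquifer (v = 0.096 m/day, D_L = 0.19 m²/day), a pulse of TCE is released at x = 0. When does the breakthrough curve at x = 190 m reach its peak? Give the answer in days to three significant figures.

For the 1D instantaneous-source solution, setting ∂C/∂t = 0 at fixed x gives v²t² + 2Dt − x² = 0, so t = (√(D² + v²x²) − D)/v².
√(D² + v²x²) = √(0.19² + 0.096² × 190²) = 18.24; v² = 0.009216.
t = (18.24 − 0.19)/0.009216 = 1960 days (vs. the pure-advection estimate x/v = 1980 d).

1960 days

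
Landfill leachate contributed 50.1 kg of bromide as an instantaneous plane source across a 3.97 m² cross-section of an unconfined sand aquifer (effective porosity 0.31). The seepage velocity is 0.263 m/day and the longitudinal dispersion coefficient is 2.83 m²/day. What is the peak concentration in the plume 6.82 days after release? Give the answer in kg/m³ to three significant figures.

2.61 kg/m³

The peak of an instantaneous 1D plume sits at x = vt; there the Gaussian factor is 1 and C_max = M/(n_e·A·√(4πDt)), where n_e·A is the pore area the mass is dissolved in.
√(4πDt) = √(4π × 2.83 × 6.82) = 15.57 m, so C_max = 50.1/(0.31 × 3.97 × 15.57) = 2.61 kg/m³.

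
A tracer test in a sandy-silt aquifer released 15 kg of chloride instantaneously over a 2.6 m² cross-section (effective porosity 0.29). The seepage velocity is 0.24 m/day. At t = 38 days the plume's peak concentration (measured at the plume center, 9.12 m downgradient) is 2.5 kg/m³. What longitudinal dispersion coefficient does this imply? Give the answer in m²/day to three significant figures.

At the plume center C_max = M/(n_e·A·√(4πDt)), so D = M²/(4πt·(n_e·A·C_max)²).
n_e·A·C_max = 0.29 × 2.6 × 2.5 = 1.885 kg/m.
D = 15²/(4π × 38 × 1.885²) = 0.133 m²/day.

0.133 m²/day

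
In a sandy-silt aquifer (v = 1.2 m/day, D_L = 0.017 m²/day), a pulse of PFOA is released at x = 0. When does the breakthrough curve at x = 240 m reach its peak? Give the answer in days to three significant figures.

For the 1D instantaneous-source solution, setting ∂C/∂t = 0 at fixed x gives v²t² + 2Dt − x² = 0, so t = (√(D² + v²x²) − D)/v².
√(D² + v²x²) = √(0.017² + 1.2² × 240²) = 288.0; v² = 1.44.
t = (288.0 − 0.017)/1.44 = 200 days (vs. the pure-advection estimate x/v = 200 d).

200 days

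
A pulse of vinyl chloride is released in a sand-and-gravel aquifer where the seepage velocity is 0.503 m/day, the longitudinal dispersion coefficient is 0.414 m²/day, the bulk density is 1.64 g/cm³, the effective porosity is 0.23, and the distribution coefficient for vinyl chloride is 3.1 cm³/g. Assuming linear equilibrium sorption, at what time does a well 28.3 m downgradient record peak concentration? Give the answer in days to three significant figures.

Retardation factor R = 1 + ρ_b·K_d/n = 1 + 1.64 × 3.1/0.23 = 23.10.
Sorption retards both mechanisms: v_R = v/R = 0.02177 m/day, D_R = D/R = 0.01792 m²/day.
Peak time from v_R²t² + 2D_R t − x² = 0: t = (√(D_R² + v_R²x²) − D_R)/v_R².
√(D_R² + v_R²x²) = √(0.01792² + 0.02177² × 28.3²) = 0.6164; v_R² = 0.0004739.
t = (0.6164 − 0.01792)/0.0004739 = 1260 days.

1260 days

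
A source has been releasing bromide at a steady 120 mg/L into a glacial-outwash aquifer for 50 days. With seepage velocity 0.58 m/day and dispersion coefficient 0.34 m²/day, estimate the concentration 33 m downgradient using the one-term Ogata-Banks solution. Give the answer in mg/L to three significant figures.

29.6 mg/L

For a continuous step input, C/C₀ ≈ ½·erfc((x−vt)/(2√(Dt))).
vt = 0.58 × 50 = 29 m and 2√(Dt) = 2√(0.34 × 50) = 8.246 m.
Argument (x−vt)/(2√(Dt)) = (33 − 29)/8.246 = 0.4851; ½·erfc(0.4851) = 0.2463.
C = 120 × 0.2463 = 29.6 mg/L.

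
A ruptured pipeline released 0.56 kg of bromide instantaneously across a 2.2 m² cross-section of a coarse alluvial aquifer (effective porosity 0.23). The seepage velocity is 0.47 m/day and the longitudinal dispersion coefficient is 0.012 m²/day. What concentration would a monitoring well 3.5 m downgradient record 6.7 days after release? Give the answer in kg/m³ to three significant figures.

0.751 kg/m³

For an instantaneous plane source, C(x,t) = M/(n_e·A·√(4πDt)) · exp(−(x−vt)²/(4Dt)), with n_e·A the pore (flow) area.
Plume center vt = 0.47 × 6.7 = 3.149 m, so the well at 3.5 m is 0.351 m downgradient of the peak.
√(4πDt) = 1.005 m, giving peak height M/(n_e·A·√(4πDt)) = 0.56/(0.23 × 2.2 × 1.005) = 1.101 kg/m³.
(x−vt)²/(4Dt) = (0.351)²/(4 × 0.012 × 6.7) = 0.3831; exp(−0.3831) = 0.6817.
C = 1.101 × 0.6817 = 0.751 kg/m³.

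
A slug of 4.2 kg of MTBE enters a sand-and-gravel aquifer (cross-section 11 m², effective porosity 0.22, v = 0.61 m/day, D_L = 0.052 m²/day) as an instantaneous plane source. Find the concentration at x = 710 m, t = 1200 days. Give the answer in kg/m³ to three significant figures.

0.00891 kg/m³

For an instantaneous plane source, C(x,t) = M/(n_e·A·√(4πDt)) · exp(−(x−vt)²/(4Dt)), with n_e·A the pore (flow) area.
Plume center vt = 0.61 × 1200 = 732 m, so the well at 710 m is 22 m upgradient of the peak.
√(4πDt) = 28.00 m, giving peak height M/(n_e·A·√(4πDt)) = 4.2/(0.22 × 11 × 28.00) = 0.06198 kg/m³.
(x−vt)²/(4Dt) = (-22)²/(4 × 0.052 × 1200) = 1.939; exp(−1.939) = 0.1438.
C = 0.06198 × 0.1438 = 0.00891 kg/m³.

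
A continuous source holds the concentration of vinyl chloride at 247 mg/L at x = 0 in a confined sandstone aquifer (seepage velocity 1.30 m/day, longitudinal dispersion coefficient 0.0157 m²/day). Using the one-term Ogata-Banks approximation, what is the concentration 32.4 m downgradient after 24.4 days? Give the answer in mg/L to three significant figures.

54.0 mg/L

For a continuous step input, C/C₀ ≈ ½·erfc((x−vt)/(2√(Dt))).
vt = 1.30 × 24.4 = 31.72 m and 2√(Dt) = 2√(0.0157 × 24.4) = 1.238 m.
Argument (x−vt)/(2√(Dt)) = (32.4 − 31.72)/1.238 = 0.5493; ½·erfc(0.5493) = 0.2186.
C = 247 × 0.2186 = 54.0 mg/L.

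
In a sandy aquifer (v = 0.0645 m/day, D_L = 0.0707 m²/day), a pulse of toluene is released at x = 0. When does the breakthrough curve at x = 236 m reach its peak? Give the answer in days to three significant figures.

3640 days

For the 1D instantaneous-source solution, setting ∂C/∂t = 0 at fixed x gives v²t² + 2Dt − x² = 0, so t = (√(D² + v²x²) − D)/v².
√(D² + v²x²) = √(0.0707² + 0.0645² × 236²) = 15.22; v² = 0.00416025.
t = (15.22 − 0.0707)/0.00416025 = 3640 days (vs. the pure-advection estimate x/v = 3660 d).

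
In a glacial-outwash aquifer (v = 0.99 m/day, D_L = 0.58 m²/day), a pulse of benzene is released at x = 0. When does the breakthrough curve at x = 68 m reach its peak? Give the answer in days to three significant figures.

For the 1D instantaneous-source solution, setting ∂C/∂t = 0 at fixed x gives v²t² + 2Dt − x² = 0, so t = (√(D² + v²x²) − D)/v².
√(D² + v²x²) = √(0.58² + 0.99² × 68²) = 67.32; v² = 0.9801.
t = (67.32 − 0.58)/0.9801 = 68.1 days (vs. the pure-advection estimate x/v = 68.7 d).

68.1 days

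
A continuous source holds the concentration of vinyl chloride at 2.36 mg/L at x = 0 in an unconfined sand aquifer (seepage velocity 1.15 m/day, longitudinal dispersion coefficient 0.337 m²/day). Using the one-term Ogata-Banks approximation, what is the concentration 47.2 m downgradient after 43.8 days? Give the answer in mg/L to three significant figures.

For a continuous step input, C/C₀ ≈ ½·erfc((x−vt)/(2√(Dt))).
vt = 1.15 × 43.8 = 50.37 m and 2√(Dt) = 2√(0.337 × 43.8) = 7.684 m.
Argument (x−vt)/(2√(Dt)) = (47.2 − 50.37)/7.684 = -0.4125; ½·erfc(-0.4125) = 0.7202.
C = 2.36 × 0.7202 = 1.70 mg/L.

1.70 mg/L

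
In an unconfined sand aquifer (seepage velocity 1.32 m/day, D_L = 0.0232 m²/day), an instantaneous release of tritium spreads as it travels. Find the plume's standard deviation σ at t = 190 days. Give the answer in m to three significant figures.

2.97 m

Dispersive spreading gives a Gaussian with σ² = 2Dt; advection only shifts the center.
σ = √(2 × 0.0232 × 190) = 2.97 m.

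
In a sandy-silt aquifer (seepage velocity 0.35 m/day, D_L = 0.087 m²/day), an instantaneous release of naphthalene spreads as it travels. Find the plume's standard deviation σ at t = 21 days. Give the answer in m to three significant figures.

Dispersive spreading gives a Gaussian with σ² = 2Dt; advection only shifts the center.
σ = √(2 × 0.087 × 21) = 1.91 m.

1.91 m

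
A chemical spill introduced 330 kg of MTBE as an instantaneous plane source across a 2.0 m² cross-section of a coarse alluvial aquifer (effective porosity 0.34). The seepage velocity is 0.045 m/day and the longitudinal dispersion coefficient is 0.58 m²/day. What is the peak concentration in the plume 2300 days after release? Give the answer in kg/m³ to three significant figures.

The peak of an instantaneous 1D plume sits at x = vt; there the Gaussian factor is 1 and C_max = M/(n_e·A·√(4πDt)), where n_e·A is the pore area the mass is dissolved in.
√(4πDt) = √(4π × 0.58 × 2300) = 129.5 m, so C_max = 330/(0.34 × 2.0 × 129.5) = 3.75 kg/m³.

3.75 kg/m³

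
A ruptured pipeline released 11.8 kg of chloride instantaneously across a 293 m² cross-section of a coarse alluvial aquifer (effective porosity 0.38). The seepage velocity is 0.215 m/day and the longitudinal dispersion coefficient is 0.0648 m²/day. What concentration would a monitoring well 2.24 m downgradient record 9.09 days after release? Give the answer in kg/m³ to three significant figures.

0.0376 kg/m³

For an instantaneous plane source, C(x,t) = M/(n_e·A·√(4πDt)) · exp(−(x−vt)²/(4Dt)), with n_e·A the pore (flow) area.
Plume center vt = 0.215 × 9.09 = 1.95435 m, so the well at 2.24 m is 0.28565 m downgradient of the peak.
√(4πDt) = 2.721 m, giving peak height M/(n_e·A·√(4πDt)) = 11.8/(0.38 × 293 × 2.721) = 0.03895 kg/m³.
(x−vt)²/(4Dt) = (0.28565)²/(4 × 0.0648 × 9.09) = 0.03463; exp(−0.03463) = 0.9660.
C = 0.03895 × 0.9660 = 0.0376 kg/m³.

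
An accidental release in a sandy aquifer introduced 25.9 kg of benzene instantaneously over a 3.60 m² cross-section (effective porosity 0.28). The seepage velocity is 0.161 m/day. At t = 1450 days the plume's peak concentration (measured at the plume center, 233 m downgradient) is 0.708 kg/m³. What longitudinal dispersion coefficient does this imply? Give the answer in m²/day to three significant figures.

At the plume center C_max = M/(n_e·A·√(4πDt)), so D = M²/(4πt·(n_e·A·C_max)²).
n_e·A·C_max = 0.28 × 3.60 × 0.708 = 0.7137 kg/m.
D = 25.9²/(4π × 1450 × 0.7137²) = 0.0723 m²/day.

0.0723 m²/day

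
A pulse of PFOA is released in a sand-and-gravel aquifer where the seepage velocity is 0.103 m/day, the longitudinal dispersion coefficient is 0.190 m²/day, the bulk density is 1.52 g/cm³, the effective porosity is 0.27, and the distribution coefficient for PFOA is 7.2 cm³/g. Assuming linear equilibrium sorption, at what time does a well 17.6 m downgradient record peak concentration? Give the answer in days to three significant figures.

6390 days

Retardation factor R = 1 + ρ_b·K_d/n = 1 + 1.52 × 7.2/0.27 = 41.53.
Sorption retards both mechanisms: v_R = v/R = 0.002480 m/day, D_R = D/R = 0.004575 m²/day.
Peak time from v_R²t² + 2D_R t − x² = 0: t = (√(D_R² + v_R²x²) − D_R)/v_R².
√(D_R² + v_R²x²) = √(0.004575² + 0.002480² × 17.6²) = 0.04389; v_R² = 6.150e-06.
t = (0.04389 − 0.004575)/6.150e-06 = 6390 days.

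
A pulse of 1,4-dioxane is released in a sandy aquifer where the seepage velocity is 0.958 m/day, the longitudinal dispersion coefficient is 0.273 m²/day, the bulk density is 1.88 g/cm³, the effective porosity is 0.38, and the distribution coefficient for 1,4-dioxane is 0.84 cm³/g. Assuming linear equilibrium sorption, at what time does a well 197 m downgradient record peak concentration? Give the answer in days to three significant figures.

Retardation factor R = 1 + ρ_b·K_d/n = 1 + 1.88 × 0.84/0.38 = 5.156.
Sorption retards both mechanisms: v_R = v/R = 0.1858 m/day, D_R = D/R = 0.05295 m²/day.
Peak time from v_R²t² + 2D_R t − x² = 0: t = (√(D_R² + v_R²x²) − D_R)/v_R².
√(D_R² + v_R²x²) = √(0.05295² + 0.1858² × 197²) = 36.60; v_R² = 0.03452.
t = (36.60 − 0.05295)/0.03452 = 1060 days.

1060 days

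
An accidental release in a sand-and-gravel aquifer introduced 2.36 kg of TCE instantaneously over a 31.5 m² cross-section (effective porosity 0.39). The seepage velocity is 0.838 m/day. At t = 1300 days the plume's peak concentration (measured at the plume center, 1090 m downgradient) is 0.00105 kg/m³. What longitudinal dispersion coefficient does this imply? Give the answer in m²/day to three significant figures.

2.05 m²/day

At the plume center C_max = M/(n_e·A·√(4πDt)), so D = M²/(4πt·(n_e·A·C_max)²).
n_e·A·C_max = 0.39 × 31.5 × 0.00105 = 0.01290 kg/m.
D = 2.36²/(4π × 1300 × 0.01290²) = 2.05 m²/day.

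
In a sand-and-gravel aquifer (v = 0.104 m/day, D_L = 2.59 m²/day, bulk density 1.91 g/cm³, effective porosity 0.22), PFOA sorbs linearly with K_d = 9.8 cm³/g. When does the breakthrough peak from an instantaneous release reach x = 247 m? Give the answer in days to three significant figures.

Retardation factor R = 1 + ρ_b·K_d/n = 1 + 1.91 × 9.8/0.22 = 86.08.
Sorption retards both mechanisms: v_R = v/R = 0.001208 m/day, D_R = D/R = 0.03009 m²/day.
Peak time from v_R²t² + 2D_R t − x² = 0: t = (√(D_R² + v_R²x²) − D_R)/v_R².
√(D_R² + v_R²x²) = √(0.03009² + 0.001208² × 247²) = 0.2999; v_R² = 1.459e-06.
t = (0.2999 − 0.03009)/1.459e-06 = 185000 days.

185000 days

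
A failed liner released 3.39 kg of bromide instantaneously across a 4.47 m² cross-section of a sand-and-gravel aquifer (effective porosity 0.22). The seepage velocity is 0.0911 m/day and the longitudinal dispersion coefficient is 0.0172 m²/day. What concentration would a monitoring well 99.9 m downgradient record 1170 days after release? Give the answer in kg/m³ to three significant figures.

0.124 kg/m³

For an instantaneous plane source, C(x,t) = M/(n_e·A·√(4πDt)) · exp(−(x−vt)²/(4Dt)), with n_e·A the pore (flow) area.
Plume center vt = 0.0911 × 1170 = 106.587 m, so the well at 99.9 m is 6.687 m upgradient of the peak.
√(4πDt) = 15.90 m, giving peak height M/(n_e·A·√(4πDt)) = 3.39/(0.22 × 4.47 × 15.90) = 0.2168 kg/m³.
(x−vt)²/(4Dt) = (-6.687)²/(4 × 0.0172 × 1170) = 0.5555; exp(−0.5555) = 0.5738.
C = 0.2168 × 0.5738 = 0.124 kg/m³.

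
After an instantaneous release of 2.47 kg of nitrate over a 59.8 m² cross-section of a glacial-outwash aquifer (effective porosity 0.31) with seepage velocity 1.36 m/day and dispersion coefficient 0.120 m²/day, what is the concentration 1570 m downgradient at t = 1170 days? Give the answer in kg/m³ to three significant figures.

0.00142 kg/m³

For an instantaneous plane source, C(x,t) = M/(n_e·A·√(4πDt)) · exp(−(x−vt)²/(4Dt)), with n_e·A the pore (flow) area.
Plume center vt = 1.36 × 1170 = 1591.2 m, so the well at 1570 m is 21.2 m upgradient of the peak.
√(4πDt) = 42.00 m, giving peak height M/(n_e·A·√(4πDt)) = 2.47/(0.31 × 59.8 × 42.00) = 0.003172 kg/m³.
(x−vt)²/(4Dt) = (-21.2)²/(4 × 0.120 × 1170) = 0.8003; exp(−0.8003) = 0.4492.
C = 0.003172 × 0.4492 = 0.00142 kg/m³.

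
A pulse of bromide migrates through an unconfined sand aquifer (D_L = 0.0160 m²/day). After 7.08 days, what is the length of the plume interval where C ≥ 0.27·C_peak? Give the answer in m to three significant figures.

The plume is Gaussian with σ = √(2Dt) = √(2 × 0.0160 × 7.08) = 0.4760 m.
C/C_peak = exp(−Δx²/(2σ²)) = 0.27 ⇒ Δx = σ·√(−2 ln 0.27) = 0.4760 × 1.618 = 0.7702 m.
Width = 2Δx = 1.54 m.

1.54 m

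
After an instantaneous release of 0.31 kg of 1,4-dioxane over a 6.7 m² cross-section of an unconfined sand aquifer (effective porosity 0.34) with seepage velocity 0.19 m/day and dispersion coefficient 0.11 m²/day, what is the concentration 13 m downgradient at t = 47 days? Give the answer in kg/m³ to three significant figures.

0.00758 kg/m³

For an instantaneous plane source, C(x,t) = M/(n_e·A·√(4πDt)) · exp(−(x−vt)²/(4Dt)), with n_e·A the pore (flow) area.
Plume center vt = 0.19 × 47 = 8.93 m, so the well at 13 m is 4.07 m downgradient of the peak.
√(4πDt) = 8.060 m, giving peak height M/(n_e·A·√(4πDt)) = 0.31/(0.34 × 6.7 × 8.060) = 0.01688 kg/m³.
(x−vt)²/(4Dt) = (4.07)²/(4 × 0.11 × 47) = 0.8010; exp(−0.8010) = 0.4489.
C = 0.01688 × 0.4489 = 0.00758 kg/m³.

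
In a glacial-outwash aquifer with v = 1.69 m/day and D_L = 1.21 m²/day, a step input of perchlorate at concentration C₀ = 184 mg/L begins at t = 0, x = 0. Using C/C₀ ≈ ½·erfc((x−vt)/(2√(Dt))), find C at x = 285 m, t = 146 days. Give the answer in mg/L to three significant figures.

For a continuous step input, C/C₀ ≈ ½·erfc((x−vt)/(2√(Dt))).
vt = 1.69 × 146 = 246.74 m and 2√(Dt) = 2√(1.21 × 146) = 26.58 m.
Argument (x−vt)/(2√(Dt)) = (285 − 246.74)/26.58 = 1.439; ½·erfc(1.439) = 0.02092.
C = 184 × 0.02092 = 3.85 mg/L.

3.85 mg/L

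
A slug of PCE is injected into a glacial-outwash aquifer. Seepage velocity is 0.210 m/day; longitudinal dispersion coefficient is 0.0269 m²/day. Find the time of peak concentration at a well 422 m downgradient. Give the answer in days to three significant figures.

For the 1D instantaneous-source solution, setting ∂C/∂t = 0 at fixed x gives v²t² + 2Dt − x² = 0, so t = (√(D² + v²x²) − D)/v².
√(D² + v²x²) = √(0.0269² + 0.210² × 422²) = 88.62; v² = 0.0441.
t = (88.62 − 0.0269)/0.0441 = 2010 days (vs. the pure-advection estimate x/v = 2010 d).

2010 days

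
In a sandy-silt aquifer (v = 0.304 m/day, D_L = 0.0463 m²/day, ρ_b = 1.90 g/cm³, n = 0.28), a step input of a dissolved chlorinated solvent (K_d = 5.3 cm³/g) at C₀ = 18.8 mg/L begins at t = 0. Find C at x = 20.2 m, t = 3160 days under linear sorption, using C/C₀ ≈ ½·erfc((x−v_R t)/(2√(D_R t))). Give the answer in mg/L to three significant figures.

18.4 mg/L

Retardation factor R = 1 + ρ_b·K_d/n = 1 + 1.90 × 5.3/0.28 = 36.96.
Sorption retards both mechanisms: v_R = v/R = 0.008225 m/day, D_R = D/R = 0.001253 m²/day.
v_R·t = 0.008225 × 3160 = 25.991 m; 2√(D_R t) = 3.980 m; argument = (20.2 − 25.991)/3.980 = -1.455.
C = C₀ × ½·erfc(-1.455) = 18.8 × 0.9802 = 18.4 mg/L.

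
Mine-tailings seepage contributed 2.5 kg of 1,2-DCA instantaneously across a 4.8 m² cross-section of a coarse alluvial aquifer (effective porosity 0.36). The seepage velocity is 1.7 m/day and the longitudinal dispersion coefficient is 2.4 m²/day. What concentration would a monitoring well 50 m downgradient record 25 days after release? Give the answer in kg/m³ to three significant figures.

0.0417 kg/m³

For an instantaneous plane source, C(x,t) = M/(n_e·A·√(4πDt)) · exp(−(x−vt)²/(4Dt)), with n_e·A the pore (flow) area.
Plume center vt = 1.7 × 25 = 42.5 m, so the well at 50 m is 7.5 m downgradient of the peak.
√(4πDt) = 27.46 m, giving peak height M/(n_e·A·√(4πDt)) = 2.5/(0.36 × 4.8 × 27.46) = 0.05269 kg/m³.
(x−vt)²/(4Dt) = (7.5)²/(4 × 2.4 × 25) = 0.2344; exp(−0.2344) = 0.7910.
C = 0.05269 × 0.7910 = 0.0417 kg/m³.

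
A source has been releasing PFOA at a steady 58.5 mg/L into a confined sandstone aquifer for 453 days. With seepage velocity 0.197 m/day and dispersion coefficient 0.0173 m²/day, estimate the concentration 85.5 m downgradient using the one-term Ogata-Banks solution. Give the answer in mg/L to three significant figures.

For a continuous step input, C/C₀ ≈ ½·erfc((x−vt)/(2√(Dt))).
vt = 0.197 × 453 = 89.241 m and 2√(Dt) = 2√(0.0173 × 453) = 5.599 m.
Argument (x−vt)/(2√(Dt)) = (85.5 − 89.241)/5.599 = -0.6682; ½·erfc(-0.6682) = 0.8277.
C = 58.5 × 0.8277 = 48.4 mg/L.

48.4 mg/L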